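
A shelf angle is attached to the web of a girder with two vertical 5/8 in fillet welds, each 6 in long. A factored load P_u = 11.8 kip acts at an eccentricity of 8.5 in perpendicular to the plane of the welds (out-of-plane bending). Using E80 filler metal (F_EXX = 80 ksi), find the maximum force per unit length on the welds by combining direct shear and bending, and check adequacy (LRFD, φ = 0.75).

f_max ≈ 8.42 kip/in; adequate

L_w = 2 × 6 = 12 in; section modulus (unit throat) S = 2 × L²/6 = 12 in².
Direct shear f_v = P/L_w = 11.8/12 = 0.9833 kip/in.
Moment M = P × e = 11.8 × 8.5 = 100.3 kip·in; bending f_b = M/S = 8.358 kip/in.
f_max = √(f_v² + f_b²) = √(0.9833² + 8.358²) = 8.416 kip/in.
φr_n = 0.75 × 0.6 × 80 × (0.707 × 0.625) = 15.91 kip/in → adequate.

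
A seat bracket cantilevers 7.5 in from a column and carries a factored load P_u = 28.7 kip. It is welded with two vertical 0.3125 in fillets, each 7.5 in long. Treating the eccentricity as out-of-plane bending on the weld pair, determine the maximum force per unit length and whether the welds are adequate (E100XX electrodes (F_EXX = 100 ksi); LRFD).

f_max ≈ 11.6 kip/in; NOT adequate

L_w = 2 × 7.5 = 15 in; section modulus (unit throat) S = 2 × L²/6 = 18.75 in².
Direct shear f_v = P/L_w = 28.7/15 = 1.913 kip/in.
Moment M = P × e = 28.7 × 7.5 = 215.25 kip·in; bending f_b = M/S = 11.48 kip/in.
f_max = √(f_v² + f_b²) = √(1.913² + 11.48²) = 11.64 kip/in.
φr_n = 0.75 × 0.6 × 100 × (0.707 × 0.3125) = 9.942 kip/in → NOT adequate.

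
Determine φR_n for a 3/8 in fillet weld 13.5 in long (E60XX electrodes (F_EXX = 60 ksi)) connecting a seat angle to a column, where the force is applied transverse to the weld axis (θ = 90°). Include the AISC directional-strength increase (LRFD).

t_e = 0.707 × 0.375 = 0.2651 in; A_we = 0.2651 × 13.5 = 3.579 in².
Directional factor: 1.0 + 0.5 sin^1.5(90°) = 1.5.
F_nw = 0.6 × 60 × 1.5 = 54 ksi.
φR_n = 0.75 × 54 × 3.579 = 145 kip.

φR_n ≈ 145 kip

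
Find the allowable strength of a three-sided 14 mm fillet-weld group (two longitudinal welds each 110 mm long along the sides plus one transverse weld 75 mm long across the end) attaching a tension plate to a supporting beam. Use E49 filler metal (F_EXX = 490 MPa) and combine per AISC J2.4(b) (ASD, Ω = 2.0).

t_e = 0.707 × 14 = 9.898 mm.
R_nwl = 0.6 × 490 × 9.898 × 220 × 10⁻³ = 640.2 kN (longitudinal, 2 welds).
R_nwt = 0.6 × 490 × 9.898 × 75 × 10⁻³ = 218.3 kN (transverse, base value).
(i) R_nwl + R_nwt = 858.5 kN; (ii) 0.85 R_nwl + 1.5 R_nwt = 871.5 kN.
R_n = max = 871.5 kN [governs: (ii)]; R_n/Ω = 435.8 kN.

R_n/Ω ≈ 436 kN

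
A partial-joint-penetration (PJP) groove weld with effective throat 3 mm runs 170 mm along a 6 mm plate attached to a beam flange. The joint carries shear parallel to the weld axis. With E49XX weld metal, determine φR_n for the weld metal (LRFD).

E49XX → F_EXX = 490 MPa.
Effective throat (given) t_e = 3 mm.
A_we = 3 × 170 = 510 mm².
F_nw = 0.6 F_EXX = 294 MPa.
φR_n = 0.75 × 294 × 510 × 10⁻³ = 112.5 kN.

φR_n ≈ 112 kN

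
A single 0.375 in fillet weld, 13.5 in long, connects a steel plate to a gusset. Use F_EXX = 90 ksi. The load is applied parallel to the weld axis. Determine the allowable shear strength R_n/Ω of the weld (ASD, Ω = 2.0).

R_n/Ω ≈ 96.6 kip

Effective throat t_e = 0.707 × 0.375 = 0.2651 in.
Total length L = 13.5 in; A_we = 0.2651 × 13.5 = 3.579 in².
F_nw = 0.6 F_EXX = 0.6 × 90 = 54 ksi.
R_n = 54 × 3.579 = 193.3 kip; R_n/Ω = 193.3/2.0 = 96.64 kip.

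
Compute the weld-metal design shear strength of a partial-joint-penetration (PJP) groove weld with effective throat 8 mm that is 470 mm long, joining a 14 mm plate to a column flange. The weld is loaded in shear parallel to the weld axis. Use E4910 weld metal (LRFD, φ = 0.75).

E49XX → F_EXX = 490 MPa.
Effective throat (given) t_e = 8 mm.
A_we = 8 × 470 = 3760 mm².
F_nw = 0.6 F_EXX = 294 MPa.
φR_n = 0.75 × 294 × 3760 × 10⁻³ = 829.1 kN.

φR_n ≈ 829 kN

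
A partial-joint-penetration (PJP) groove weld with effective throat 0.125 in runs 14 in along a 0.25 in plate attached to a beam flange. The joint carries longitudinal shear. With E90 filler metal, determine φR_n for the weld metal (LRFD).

φR_n ≈ 70.9 kip

E90XX → F_EXX = 90 ksi.
Effective throat (given) t_e = 0.125 in.
A_we = 0.125 × 14 = 1.75 in².
F_nw = 0.6 F_EXX = 54 ksi.
φR_n = 0.75 × 54 × 1.75 = 70.88 kip.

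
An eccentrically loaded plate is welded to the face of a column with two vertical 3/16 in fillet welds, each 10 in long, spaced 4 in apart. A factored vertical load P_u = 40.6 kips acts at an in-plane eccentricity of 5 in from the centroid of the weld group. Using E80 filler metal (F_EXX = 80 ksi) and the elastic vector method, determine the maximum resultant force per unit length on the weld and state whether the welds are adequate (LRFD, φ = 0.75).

Total weld length L_w = 20 in. Treat welds as unit-width lines.
Polar moment about centroid: J = 2[d³/12 + d(b/2)²] = 2[10³/12 + 10×2²] = 246.7 in³.
Direct shear f_v = P/L_w = 40.6 / 20 = 2.03 kip/in (vertical).
Torsion M = P·e = 40.6 × 5 = 203 kip·in.
Critical point at (x, y) = (2, 5) from centroid. f_tx = M·y/J = 4.115 kip/in; f_ty = M·x/J = 1.646 kip/in.
Resultant f_max = √[f_tx² + (f_v + f_ty)²] = √[4.115² + (2.03 + 1.646)²] = 5.518 kip/in.
Capacity per unit length: φr_n = 0.75 × 0.6 × 80 × (0.707 × 0.1875) = 4.772 kip/in.
5.518 > 4.772 → NOT adequate.

f_max ≈ 5.52 kip/in; NOT adequate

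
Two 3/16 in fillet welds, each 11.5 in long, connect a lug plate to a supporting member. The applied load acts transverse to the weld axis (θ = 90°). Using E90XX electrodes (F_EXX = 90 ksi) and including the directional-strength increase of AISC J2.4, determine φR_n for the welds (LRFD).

φR_n ≈ 185 kips

t_e = 0.707 × 0.1875 = 0.1326 in; A_we = 0.1326 × 23 = 3.049 in².
Directional factor: 1.0 + 0.5 sin^1.5(90°) = 1.5.
F_nw = 0.6 × 90 × 1.5 = 81 ksi.
φR_n = 0.75 × 81 × 3.049 = 185.2 kips.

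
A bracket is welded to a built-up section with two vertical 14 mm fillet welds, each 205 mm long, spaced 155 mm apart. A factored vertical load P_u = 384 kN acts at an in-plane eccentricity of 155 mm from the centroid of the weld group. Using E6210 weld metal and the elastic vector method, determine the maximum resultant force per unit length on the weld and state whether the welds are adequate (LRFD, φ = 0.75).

E62XX → F_EXX = 620 MPa.
Total weld length L_w = 410 mm. Treat welds as unit-width lines.
Polar moment about centroid: J = 2[d³/12 + d(b/2)²] = 2[205³/12 + 205×77.5²] = 3898000 mm³.
Direct shear f_v = P/L_w = 384×10³ / 410 = 936.6 N/mm (vertical).
Torsion M = P·e = 384×10³ × 155 = 59520000 N·mm.
Critical point at (x, y) = (77.5, 102.5) from centroid. f_tx = M·y/J = 1565 N/mm; f_ty = M·x/J = 1183 N/mm.
Resultant f_max = √[f_tx² + (f_v + f_ty)²] = √[1565² + (936.6 + 1183)²] = 2635 N/mm.
Capacity per unit length: φr_n = 0.75 × 0.6 × 620 × (0.707 × 14) = 2762 N/mm.
2635 ≤ 2762 → adequate.

f_max ≈ 2630 N/mm; adequate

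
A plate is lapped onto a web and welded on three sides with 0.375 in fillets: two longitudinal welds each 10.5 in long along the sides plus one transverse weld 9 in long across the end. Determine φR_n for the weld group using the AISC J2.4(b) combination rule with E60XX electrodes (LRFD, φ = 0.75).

E60XX → F_EXX = 60 ksi.
t_e = 0.707 × 0.375 = 0.2651 in.
R_nwl = 0.6 × 60 × 0.2651 × 21 = 200.4 kips (longitudinal, 2 welds).
R_nwt = 0.6 × 60 × 0.2651 × 9 = 85.9 kips (transverse, base value).
(i) R_nwl + R_nwt = 286.3 kips; (ii) 0.85 R_nwl + 1.5 R_nwt = 299.2 kips.
R_n = max = 299.2 kips [governs: (ii)]; φR_n = 224.4 kips.

φR_n ≈ 224 kips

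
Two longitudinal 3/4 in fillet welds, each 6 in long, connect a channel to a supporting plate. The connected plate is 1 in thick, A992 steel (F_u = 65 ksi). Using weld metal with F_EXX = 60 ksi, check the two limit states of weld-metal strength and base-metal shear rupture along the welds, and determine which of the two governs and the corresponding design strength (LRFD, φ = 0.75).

φR_n ≈ 172 kips (weld metal governs)

t_e = 0.707 × 0.75 = 0.5302 in; L = 12 in.
Weld metal: φR_n = 0.75 × 0.6 × 60 × 0.5302 × 12 = 171.8 kips.
Base metal (shear rupture): φR_n = 0.75 × 0.6 × 65 × 1 × 12 = 351 kips.
Governing: weld metal.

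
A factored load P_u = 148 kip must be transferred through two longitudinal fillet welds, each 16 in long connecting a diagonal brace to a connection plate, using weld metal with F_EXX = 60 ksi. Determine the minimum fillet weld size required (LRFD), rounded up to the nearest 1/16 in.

w = 1/4 in

Total weld length L = 32 in.
Required throat t_e = P_u / (φ × 0.6 F_EXX × L) = 148 / (0.75 × 0.6 × 60 × 32) = 0.1713 in.
Required leg w = t_e / 0.707 = 0.2423 in → use 1/4 in.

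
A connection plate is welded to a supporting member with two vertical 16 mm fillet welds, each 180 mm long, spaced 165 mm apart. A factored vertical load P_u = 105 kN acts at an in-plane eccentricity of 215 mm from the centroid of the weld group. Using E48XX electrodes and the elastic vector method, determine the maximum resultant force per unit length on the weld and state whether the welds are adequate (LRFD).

f_max ≈ 1030 N/mm; adequate

E48XX → F_EXX = 480 MPa.
Total weld length L_w = 360 mm. Treat welds as unit-width lines.
Polar moment about centroid: J = 2[d³/12 + d(b/2)²] = 2[180³/12 + 180×82.5²] = 3422000 mm³.
Direct shear f_v = P/L_w = 105×10³ / 360 = 291.7 N/mm (vertical).
Torsion M = P·e = 105×10³ × 215 = 22575000 N·mm.
Critical point at (x, y) = (82.5, 90) from centroid. f_tx = M·y/J = 593.7 N/mm; f_ty = M·x/J = 544.2 N/mm.
Resultant f_max = √[f_tx² + (f_v + f_ty)²] = √[593.7² + (291.7 + 544.2)²] = 1025 N/mm.
Capacity per unit length: φr_n = 0.75 × 0.6 × 480 × (0.707 × 16) = 2443 N/mm.
1025 ≤ 2443 → adequate.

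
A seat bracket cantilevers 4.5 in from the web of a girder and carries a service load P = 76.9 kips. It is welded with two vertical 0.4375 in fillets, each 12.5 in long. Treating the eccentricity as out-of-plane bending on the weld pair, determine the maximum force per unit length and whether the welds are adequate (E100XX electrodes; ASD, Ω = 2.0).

f_max ≈ 7.32 kip/in; adequate

E100XX → F_EXX = 100 ksi.
L_w = 2 × 12.5 = 25 in; section modulus (unit throat) S = 2 × L²/6 = 52.08 in².
Direct shear f_v = P/L_w = 76.9/25 = 3.076 kip/in.
Moment M = P × e = 76.9 × 4.5 = 346.05 kip·in; bending f_b = M/S = 6.644 kip/in.
f_max = √(f_v² + f_b²) = √(3.076² + 6.644²) = 7.322 kip/in.
r_n/Ω = (1/2.0) × 0.6 × 100 × (0.707 × 0.4375) = 9.279 kip/in → adequate.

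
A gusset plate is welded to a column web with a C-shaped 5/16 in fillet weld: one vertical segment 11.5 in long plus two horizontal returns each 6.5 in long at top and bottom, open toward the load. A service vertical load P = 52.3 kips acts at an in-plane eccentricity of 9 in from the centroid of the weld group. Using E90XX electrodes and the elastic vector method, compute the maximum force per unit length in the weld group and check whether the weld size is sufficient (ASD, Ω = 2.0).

E90XX → F_EXX = 90 ksi.
Total weld length L_w = 24.5 in. Treat welds as unit-width lines.
Centroid: x̄ = 2×6.5×3.25 / 24.5 = 1.724 in from the vertical weld.
Polar moment about centroid: J = I_x + I_y = [11.5³/12 + 2×6.5×5.75²] + [11.5×1.724² + 2(6.5³/12 + 6.5×1.526²)] = 666.8 in³.
Direct shear f_v = P/L_w = 52.3 / 24.5 = 2.135 kip/in (vertical).
Torsion M = P·e = 52.3 × 9 = 470.7 kip·in.
Critical point at (x, y) = (4.776, 5.75) from centroid. f_tx = M·y/J = 4.059 kip/in; f_ty = M·x/J = 3.371 kip/in.
Resultant f_max = √[f_tx² + (f_v + f_ty)²] = √[4.059² + (2.135 + 3.371)²] = 6.84 kip/in.
Capacity per unit length: r_n/Ω = (1/2.0) × 0.6 × 90 × (0.707 × 0.3125) = 5.965 kip/in.
6.84 > 5.965 → NOT adequate.

f_max ≈ 6.84 kip/in; NOT adequate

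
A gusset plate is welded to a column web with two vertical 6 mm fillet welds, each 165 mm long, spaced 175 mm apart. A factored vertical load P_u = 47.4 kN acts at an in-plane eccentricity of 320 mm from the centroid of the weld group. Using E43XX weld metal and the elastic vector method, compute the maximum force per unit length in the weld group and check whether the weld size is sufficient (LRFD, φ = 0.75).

f_max ≈ 669 N/mm; adequate

E43XX → F_EXX = 430 MPa.
Total weld length L_w = 330 mm. Treat welds as unit-width lines.
Polar moment about centroid: J = 2[d³/12 + d(b/2)²] = 2[165³/12 + 165×87.5²] = 3275000 mm³.
Direct shear f_v = P/L_w = 47.4×10³ / 330 = 143.6 N/mm (vertical).
Torsion M = P·e = 47.4×10³ × 320 = 15168000 N·mm.
Critical point at (x, y) = (87.5, 82.5) from centroid. f_tx = M·y/J = 382.1 N/mm; f_ty = M·x/J = 405.2 N/mm.
Resultant f_max = √[f_tx² + (f_v + f_ty)²] = √[382.1² + (143.6 + 405.2)²] = 668.7 N/mm.
Capacity per unit length: φr_n = 0.75 × 0.6 × 430 × (0.707 × 6) = 820.8 N/mm.
668.7 ≤ 820.8 → adequate.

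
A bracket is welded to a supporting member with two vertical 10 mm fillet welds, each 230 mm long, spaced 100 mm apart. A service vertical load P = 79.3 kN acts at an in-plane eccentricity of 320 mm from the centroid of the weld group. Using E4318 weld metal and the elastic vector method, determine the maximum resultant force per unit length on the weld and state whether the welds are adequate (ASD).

E43XX → F_EXX = 430 MPa.
Total weld length L_w = 460 mm. Treat welds as unit-width lines.
Polar moment about centroid: J = 2[d³/12 + d(b/2)²] = 2[230³/12 + 230×50²] = 3178000 mm³.
Direct shear f_v = P/L_w = 79.3×10³ / 460 = 172.4 N/mm (vertical).
Torsion M = P·e = 79.3×10³ × 320 = 25376000 N·mm.
Critical point at (x, y) = (50, 115) from centroid. f_tx = M·y/J = 918.3 N/mm; f_ty = M·x/J = 399.3 N/mm.
Resultant f_max = √[f_tx² + (f_v + f_ty)²] = √[918.3² + (172.4 + 399.3)²] = 1082 N/mm.
Capacity per unit length: r_n/Ω = (1/2.0) × 0.6 × 430 × (0.707 × 10) = 912 N/mm.
1082 > 912 → NOT adequate.

f_max ≈ 1080 N/mm; NOT adequate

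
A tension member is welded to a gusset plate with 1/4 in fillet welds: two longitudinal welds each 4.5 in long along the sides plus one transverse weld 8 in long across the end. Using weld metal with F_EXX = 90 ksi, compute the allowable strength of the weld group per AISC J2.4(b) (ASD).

t_e = 0.707 × 0.25 = 0.1767 in.
R_nwl = 0.6 × 90 × 0.1767 × 9 = 85.9 kip (longitudinal, 2 welds).
R_nwt = 0.6 × 90 × 0.1767 × 8 = 76.36 kip (transverse, base value).
(i) R_nwl + R_nwt = 162.3 kip; (ii) 0.85 R_nwl + 1.5 R_nwt = 187.5 kip.
R_n = max = 187.5 kip [governs: (ii)]; R_n/Ω = 93.77 kip.

R_n/Ω ≈ 93.8 kip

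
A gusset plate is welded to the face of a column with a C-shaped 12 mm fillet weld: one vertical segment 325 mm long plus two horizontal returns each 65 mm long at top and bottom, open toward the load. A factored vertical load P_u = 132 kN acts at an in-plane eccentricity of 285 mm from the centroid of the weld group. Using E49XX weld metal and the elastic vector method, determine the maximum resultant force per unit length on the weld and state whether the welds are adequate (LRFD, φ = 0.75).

E49XX → F_EXX = 490 MPa.
Total weld length L_w = 455 mm. Treat welds as unit-width lines.
Centroid: x̄ = 2×65×32.5 / 455 = 9.286 mm from the vertical weld.
Polar moment about centroid: J = I_x + I_y = [325³/12 + 2×65×162.5²] + [325×9.286² + 2(65³/12 + 65×23.21²)] = 6437000 mm³.
Direct shear f_v = P/L_w = 132×10³ / 455 = 290.1 N/mm (vertical).
Torsion M = P·e = 132×10³ × 285 = 37620000 N·mm.
Critical point at (x, y) = (55.71, 162.5) from centroid. f_tx = M·y/J = 949.7 N/mm; f_ty = M·x/J = 325.6 N/mm.
Resultant f_max = √[f_tx² + (f_v + f_ty)²] = √[949.7² + (290.1 + 325.6)²] = 1132 N/mm.
Capacity per unit length: φr_n = 0.75 × 0.6 × 490 × (0.707 × 12) = 1871 N/mm.
1132 ≤ 1871 → adequate.

f_max ≈ 1130 N/mm; adequate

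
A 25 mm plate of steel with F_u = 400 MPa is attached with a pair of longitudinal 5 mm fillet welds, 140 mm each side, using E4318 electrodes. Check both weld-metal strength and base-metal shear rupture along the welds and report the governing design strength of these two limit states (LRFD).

E43XX → F_EXX = 430 MPa.
t_e = 0.707 × 5 = 3.535 mm; L = 280 mm.
Weld metal: φR_n = 0.75 × 0.6 × 430 × 3.535 × 280 × 10⁻³ = 191.5 kN.
Base metal (shear rupture): φR_n = 0.75 × 0.6 × 400 × 25 × 280 × 10⁻³ = 1260 kN.
Governing: weld metal.

φR_n ≈ 192 kN (weld metal governs)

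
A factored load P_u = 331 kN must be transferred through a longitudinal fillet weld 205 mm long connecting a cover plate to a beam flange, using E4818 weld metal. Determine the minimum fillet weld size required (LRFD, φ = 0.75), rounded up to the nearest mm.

E48XX → F_EXX = 480 MPa.
Total weld length L = 205 mm.
Required throat t_e = P_u / (φ × 0.6 F_EXX × L) = 331 / (0.75 × 0.6 × 480 × 205 × 10⁻³) = 7.475 mm.
Required leg w = t_e / 0.707 = 10.57 mm → use 11 mm.

w = 11 mm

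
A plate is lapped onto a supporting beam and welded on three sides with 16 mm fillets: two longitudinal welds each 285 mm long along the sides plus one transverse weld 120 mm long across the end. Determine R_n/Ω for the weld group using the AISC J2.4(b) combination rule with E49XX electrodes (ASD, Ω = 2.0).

R_n/Ω ≈ 1150 kN

E49XX → F_EXX = 490 MPa.
t_e = 0.707 × 16 = 11.31 mm.
R_nwl = 0.6 × 490 × 11.31 × 570 × 10⁻³ = 1896 kN (longitudinal, 2 welds).
R_nwt = 0.6 × 490 × 11.31 × 120 × 10⁻³ = 399.1 kN (transverse, base value).
(i) R_nwl + R_nwt = 2295 kN; (ii) 0.85 R_nwl + 1.5 R_nwt = 2210 kN.
R_n = max = 2295 kN [governs: (i)]; R_n/Ω = 1147 kN.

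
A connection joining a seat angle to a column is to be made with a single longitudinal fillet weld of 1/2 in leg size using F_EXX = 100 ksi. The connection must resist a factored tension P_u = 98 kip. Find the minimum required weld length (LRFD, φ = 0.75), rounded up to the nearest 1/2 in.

L = 6.5 in

Throat t_e = 0.707 × 0.5 = 0.3535 in.
φr_n = 0.75 × 0.6 × 100 × 0.3535 = 15.91 kip/in.
L_req = P_u / φr_n = 98 / 15.91 = 6.161 in total.
Round up → use L = 6.5 in.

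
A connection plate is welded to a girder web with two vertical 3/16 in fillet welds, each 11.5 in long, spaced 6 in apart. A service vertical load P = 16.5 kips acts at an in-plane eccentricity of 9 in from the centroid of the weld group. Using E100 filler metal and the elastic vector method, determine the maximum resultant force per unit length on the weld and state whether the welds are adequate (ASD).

f_max ≈ 2.51 kip/in; adequate

E100XX → F_EXX = 100 ksi.
Total weld length L_w = 23 in. Treat welds as unit-width lines.
Polar moment about centroid: J = 2[d³/12 + d(b/2)²] = 2[11.5³/12 + 11.5×3²] = 460.5 in³.
Direct shear f_v = P/L_w = 16.5 / 23 = 0.7174 kip/in (vertical).
Torsion M = P·e = 16.5 × 9 = 148.5 kip·in.
Critical point at (x, y) = (3, 5.75) from centroid. f_tx = M·y/J = 1.854 kip/in; f_ty = M·x/J = 0.9675 kip/in.
Resultant f_max = √[f_tx² + (f_v + f_ty)²] = √[1.854² + (0.7174 + 0.9675)²] = 2.505 kip/in.
Capacity per unit length: r_n/Ω = (1/2.0) × 0.6 × 100 × (0.707 × 0.1875) = 3.977 kip/in.
2.505 ≤ 3.977 → adequate.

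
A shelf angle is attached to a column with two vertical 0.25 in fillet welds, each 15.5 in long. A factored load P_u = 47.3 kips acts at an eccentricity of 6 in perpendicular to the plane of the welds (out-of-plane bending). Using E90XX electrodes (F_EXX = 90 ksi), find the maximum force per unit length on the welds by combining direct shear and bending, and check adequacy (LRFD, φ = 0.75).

L_w = 2 × 15.5 = 31 in; section modulus (unit throat) S = 2 × L²/6 = 80.08 in².
Direct shear f_v = P/L_w = 47.3/31 = 1.526 kip/in.
Moment M = P × e = 47.3 × 6 = 283.8 kip·in; bending f_b = M/S = 3.544 kip/in.
f_max = √(f_v² + f_b²) = √(1.526² + 3.544²) = 3.858 kip/in.
φr_n = 0.75 × 0.6 × 90 × (0.707 × 0.25) = 7.158 kip/in → adequate.

f_max ≈ 3.86 kip/in; adequate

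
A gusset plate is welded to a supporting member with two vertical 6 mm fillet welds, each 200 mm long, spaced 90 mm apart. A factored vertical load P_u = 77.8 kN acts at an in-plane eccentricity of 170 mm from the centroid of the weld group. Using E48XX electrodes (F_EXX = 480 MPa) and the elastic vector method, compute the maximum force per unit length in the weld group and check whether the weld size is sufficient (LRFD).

f_max ≈ 777 N/mm; adequate

Total weld length L_w = 400 mm. Treat welds as unit-width lines.
Polar moment about centroid: J = 2[d³/12 + d(b/2)²] = 2[200³/12 + 200×45²] = 2143000 mm³.
Direct shear f_v = P/L_w = 77.8×10³ / 400 = 194.5 N/mm (vertical).
Torsion M = P·e = 77.8×10³ × 170 = 13226000 N·mm.
Critical point at (x, y) = (45, 100) from centroid. f_tx = M·y/J = 617.1 N/mm; f_ty = M·x/J = 277.7 N/mm.
Resultant f_max = √[f_tx² + (f_v + f_ty)²] = √[617.1² + (194.5 + 277.7)²] = 777 N/mm.
Capacity per unit length: φr_n = 0.75 × 0.6 × 480 × (0.707 × 6) = 916.3 N/mm.
777 ≤ 916.3 → adequate.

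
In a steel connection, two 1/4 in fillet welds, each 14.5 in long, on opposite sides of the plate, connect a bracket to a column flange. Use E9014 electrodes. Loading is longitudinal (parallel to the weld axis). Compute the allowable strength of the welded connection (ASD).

R_n/Ω ≈ 138 kip

E90XX → F_EXX = 90 ksi.
Effective throat t_e = 0.707 × 0.25 = 0.1767 in.
Total length L = 29 in; A_we = 0.1767 × 29 = 5.126 in².
F_nw = 0.6 F_EXX = 0.6 × 90 = 54 ksi.
R_n = 54 × 5.126 = 276.8 kip; R_n/Ω = 276.8/2.0 = 138.4 kip.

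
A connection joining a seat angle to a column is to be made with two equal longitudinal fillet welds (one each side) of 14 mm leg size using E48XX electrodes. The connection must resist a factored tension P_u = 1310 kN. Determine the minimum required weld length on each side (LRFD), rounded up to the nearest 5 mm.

L = 310 mm on each side

E48XX → F_EXX = 480 MPa.
Throat t_e = 0.707 × 14 = 9.898 mm.
φr_n = 0.75 × 0.6 × 480 × 9.898 × 10⁻³ = 2.138 kN/mm.
L_req = P_u / φr_n = 1310 / 2.138 = 612.7 mm total.
Per side: 612.7 / 2 = 306.4 mm.
Round up → use L = 310 mm on each side.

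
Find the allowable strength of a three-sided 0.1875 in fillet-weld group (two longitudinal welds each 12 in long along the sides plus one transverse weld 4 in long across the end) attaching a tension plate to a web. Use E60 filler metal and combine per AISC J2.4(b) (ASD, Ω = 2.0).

E60XX → F_EXX = 60 ksi.
t_e = 0.707 × 0.1875 = 0.1326 in.
R_nwl = 0.6 × 60 × 0.1326 × 24 = 114.5 kip (longitudinal, 2 welds).
R_nwt = 0.6 × 60 × 0.1326 × 4 = 19.09 kip (transverse, base value).
(i) R_nwl + R_nwt = 133.6 kip; (ii) 0.85 R_nwl + 1.5 R_nwt = 126 kip.
R_n = max = 133.6 kip [governs: (i)]; R_n/Ω = 66.81 kip.

R_n/Ω ≈ 66.8 kip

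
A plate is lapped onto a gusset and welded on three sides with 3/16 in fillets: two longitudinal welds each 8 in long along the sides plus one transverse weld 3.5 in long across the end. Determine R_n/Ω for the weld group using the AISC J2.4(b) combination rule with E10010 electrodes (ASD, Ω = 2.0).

R_n/Ω ≈ 77.5 kips

E100XX → F_EXX = 100 ksi.
t_e = 0.707 × 0.1875 = 0.1326 in.
R_nwl = 0.6 × 100 × 0.1326 × 16 = 127.3 kips (longitudinal, 2 welds).
R_nwt = 0.6 × 100 × 0.1326 × 3.5 = 27.84 kips (transverse, base value).
(i) R_nwl + R_nwt = 155.1 kips; (ii) 0.85 R_nwl + 1.5 R_nwt = 149.9 kips.
R_n = max = 155.1 kips [governs: (i)]; R_n/Ω = 77.55 kips.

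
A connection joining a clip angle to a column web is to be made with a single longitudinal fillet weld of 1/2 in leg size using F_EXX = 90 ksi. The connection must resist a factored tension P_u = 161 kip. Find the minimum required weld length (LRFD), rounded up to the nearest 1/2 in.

Throat t_e = 0.707 × 0.5 = 0.3535 in.
φr_n = 0.75 × 0.6 × 90 × 0.3535 = 14.32 kip/in.
L_req = P_u / φr_n = 161 / 14.32 = 11.25 in total.
Round up → use L = 11.5 in.

L = 11.5 in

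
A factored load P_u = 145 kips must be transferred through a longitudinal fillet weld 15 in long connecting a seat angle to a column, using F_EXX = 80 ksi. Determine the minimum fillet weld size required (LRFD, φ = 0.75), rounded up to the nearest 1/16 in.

Total weld length L = 15 in.
Required throat t_e = P_u / (φ × 0.6 F_EXX × L) = 145 / (0.75 × 0.6 × 80 × 15) = 0.2685 in.
Required leg w = t_e / 0.707 = 0.3798 in → use 7/16 in.

w = 7/16 in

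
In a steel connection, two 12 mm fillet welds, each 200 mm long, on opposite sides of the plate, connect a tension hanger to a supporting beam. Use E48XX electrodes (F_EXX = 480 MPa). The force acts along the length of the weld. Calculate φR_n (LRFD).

φR_n ≈ 733 kN

Effective throat t_e = 0.707 × 12 = 8.484 mm.
Total length L = 400 mm; A_we = 8.484 × 400 = 3394 mm².
F_nw = 0.6 F_EXX = 0.6 × 480 = 288 MPa.
φR_n = 0.75 × 288 × 3394 × 10⁻³ = 733 kN.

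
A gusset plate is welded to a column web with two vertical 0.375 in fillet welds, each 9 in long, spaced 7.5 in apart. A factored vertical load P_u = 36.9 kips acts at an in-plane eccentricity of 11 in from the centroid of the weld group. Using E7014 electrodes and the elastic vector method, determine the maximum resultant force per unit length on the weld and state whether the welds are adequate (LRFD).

f_max ≈ 7.82 kip/in; adequate

E70XX → F_EXX = 70 ksi.
Total weld length L_w = 18 in. Treat welds as unit-width lines.
Polar moment about centroid: J = 2[d³/12 + d(b/2)²] = 2[9³/12 + 9×3.75²] = 374.6 in³.
Direct shear f_v = P/L_w = 36.9 / 18 = 2.05 kip/in (vertical).
Torsion M = P·e = 36.9 × 11 = 405.9 kip·in.
Critical point at (x, y) = (3.75, 4.5) from centroid. f_tx = M·y/J = 4.876 kip/in; f_ty = M·x/J = 4.063 kip/in.
Resultant f_max = √[f_tx² + (f_v + f_ty)²] = √[4.876² + (2.05 + 4.063)²] = 7.819 kip/in.
Capacity per unit length: φr_n = 0.75 × 0.6 × 70 × (0.707 × 0.375) = 8.351 kip/in.
7.819 ≤ 8.351 → adequate.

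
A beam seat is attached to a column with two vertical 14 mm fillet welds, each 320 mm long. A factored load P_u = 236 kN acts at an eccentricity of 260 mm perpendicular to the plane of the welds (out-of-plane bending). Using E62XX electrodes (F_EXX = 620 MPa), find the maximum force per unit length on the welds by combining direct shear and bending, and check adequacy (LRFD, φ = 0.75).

f_max ≈ 1840 N/mm; adequate

L_w = 2 × 320 = 640 mm; section modulus (unit throat) S = 2 × L²/6 = 34130 mm².
Direct shear f_v = P/L_w = 236×10³/640 = 368.8 N/mm.
Moment M = P × e = 236×10³ × 260 = 61360000 N·mm; bending f_b = M/S = 1798 N/mm.
f_max = √(f_v² + f_b²) = √(368.8² + 1798²) = 1835 N/mm.
φr_n = 0.75 × 0.6 × 620 × (0.707 × 14) = 2762 N/mm → adequate.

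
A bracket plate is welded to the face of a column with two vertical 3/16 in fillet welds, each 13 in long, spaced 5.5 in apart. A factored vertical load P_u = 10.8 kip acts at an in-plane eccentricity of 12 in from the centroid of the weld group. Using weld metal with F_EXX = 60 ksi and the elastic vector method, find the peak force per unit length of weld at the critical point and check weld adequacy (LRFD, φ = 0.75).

f_max ≈ 1.83 kip/in; adequate

Total weld length L_w = 26 in. Treat welds as unit-width lines.
Polar moment about centroid: J = 2[d³/12 + d(b/2)²] = 2[13³/12 + 13×2.75²] = 562.8 in³.
Direct shear f_v = P/L_w = 10.8 / 26 = 0.4154 kip/in (vertical).
Torsion M = P·e = 10.8 × 12 = 129.6 kip·in.
Critical point at (x, y) = (2.75, 6.5) from centroid. f_tx = M·y/J = 1.497 kip/in; f_ty = M·x/J = 0.6333 kip/in.
Resultant f_max = √[f_tx² + (f_v + f_ty)²] = √[1.497² + (0.4154 + 0.6333)²] = 1.828 kip/in.
Capacity per unit length: φr_n = 0.75 × 0.6 × 60 × (0.707 × 0.1875) = 3.579 kip/in.
1.828 ≤ 3.579 → adequate.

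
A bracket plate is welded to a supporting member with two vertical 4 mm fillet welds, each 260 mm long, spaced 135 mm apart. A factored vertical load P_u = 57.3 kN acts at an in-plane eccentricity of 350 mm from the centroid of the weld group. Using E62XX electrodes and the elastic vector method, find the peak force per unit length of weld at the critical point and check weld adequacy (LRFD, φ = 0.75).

E62XX → F_EXX = 620 MPa.
Total weld length L_w = 520 mm. Treat welds as unit-width lines.
Polar moment about centroid: J = 2[d³/12 + d(b/2)²] = 2[260³/12 + 260×67.5²] = 5299000 mm³.
Direct shear f_v = P/L_w = 57.3×10³ / 520 = 110.2 N/mm (vertical).
Torsion M = P·e = 57.3×10³ × 350 = 20055000 N·mm.
Critical point at (x, y) = (67.5, 130) from centroid. f_tx = M·y/J = 492 N/mm; f_ty = M·x/J = 255.5 N/mm.
Resultant f_max = √[f_tx² + (f_v + f_ty)²] = √[492² + (110.2 + 255.5)²] = 613.1 N/mm.
Capacity per unit length: φr_n = 0.75 × 0.6 × 620 × (0.707 × 4) = 789 N/mm.
613.1 ≤ 789 → adequate.

f_max ≈ 613 N/mm; adequate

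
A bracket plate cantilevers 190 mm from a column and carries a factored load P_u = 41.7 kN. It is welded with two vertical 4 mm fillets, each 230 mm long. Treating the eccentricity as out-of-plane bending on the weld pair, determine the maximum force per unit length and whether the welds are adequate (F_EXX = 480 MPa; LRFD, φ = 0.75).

f_max ≈ 458 N/mm; adequate

L_w = 2 × 230 = 460 mm; section modulus (unit throat) S = 2 × L²/6 = 17630 mm².
Direct shear f_v = P/L_w = 41.7×10³/460 = 90.65 N/mm.
Moment M = P × e = 41.7×10³ × 190 = 7923000 N·mm; bending f_b = M/S = 449.3 N/mm.
f_max = √(f_v² + f_b²) = √(90.65² + 449.3²) = 458.4 N/mm.
φr_n = 0.75 × 0.6 × 480 × (0.707 × 4) = 610.8 N/mm → adequate.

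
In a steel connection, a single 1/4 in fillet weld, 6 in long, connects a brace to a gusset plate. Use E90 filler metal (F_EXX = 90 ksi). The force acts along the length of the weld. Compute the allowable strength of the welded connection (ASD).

R_n/Ω ≈ 28.6 kips

Effective throat t_e = 0.707 × 0.25 = 0.1767 in.
Total length L = 6 in; A_we = 0.1767 × 6 = 1.06 in².
F_nw = 0.6 F_EXX = 0.6 × 90 = 54 ksi.
R_n = 54 × 1.06 = 57.27 kips; R_n/Ω = 57.27/2.0 = 28.63 kips.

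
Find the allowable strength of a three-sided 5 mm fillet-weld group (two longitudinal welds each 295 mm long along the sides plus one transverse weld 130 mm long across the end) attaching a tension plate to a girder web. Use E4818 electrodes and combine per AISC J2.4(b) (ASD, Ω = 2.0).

R_n/Ω ≈ 367 kN

E48XX → F_EXX = 480 MPa.
t_e = 0.707 × 5 = 3.535 mm.
R_nwl = 0.6 × 480 × 3.535 × 590 × 10⁻³ = 600.7 kN (longitudinal, 2 welds).
R_nwt = 0.6 × 480 × 3.535 × 130 × 10⁻³ = 132.4 kN (transverse, base value).
(i) R_nwl + R_nwt = 733 kN; (ii) 0.85 R_nwl + 1.5 R_nwt = 709.1 kN.
R_n = max = 733 kN [governs: (i)]; R_n/Ω = 366.5 kN.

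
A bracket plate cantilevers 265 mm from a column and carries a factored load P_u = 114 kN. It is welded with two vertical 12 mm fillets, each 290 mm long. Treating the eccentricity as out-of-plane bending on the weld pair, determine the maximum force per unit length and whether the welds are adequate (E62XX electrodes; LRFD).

f_max ≈ 1100 N/mm; adequate

E62XX → F_EXX = 620 MPa.
L_w = 2 × 290 = 580 mm; section modulus (unit throat) S = 2 × L²/6 = 28030 mm².
Direct shear f_v = P/L_w = 114×10³/580 = 196.6 N/mm.
Moment M = P × e = 114×10³ × 265 = 30210000 N·mm; bending f_b = M/S = 1078 N/mm.
f_max = √(f_v² + f_b²) = √(196.6² + 1078²) = 1095 N/mm.
φr_n = 0.75 × 0.6 × 620 × (0.707 × 12) = 2367 N/mm → adequate.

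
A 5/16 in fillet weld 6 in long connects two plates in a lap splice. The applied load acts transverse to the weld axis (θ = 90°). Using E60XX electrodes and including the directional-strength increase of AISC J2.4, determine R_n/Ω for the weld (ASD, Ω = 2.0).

E60XX → F_EXX = 60 ksi.
t_e = 0.707 × 0.3125 = 0.2209 in; A_we = 0.2209 × 6 = 1.326 in².
Directional factor: 1.0 + 0.5 sin^1.5(90°) = 1.5.
F_nw = 0.6 × 60 × 1.5 = 54 ksi.
R_n/Ω = (54 × 1.326) / 2.0 = 35.79 kip.

R_n/Ω ≈ 35.8 kip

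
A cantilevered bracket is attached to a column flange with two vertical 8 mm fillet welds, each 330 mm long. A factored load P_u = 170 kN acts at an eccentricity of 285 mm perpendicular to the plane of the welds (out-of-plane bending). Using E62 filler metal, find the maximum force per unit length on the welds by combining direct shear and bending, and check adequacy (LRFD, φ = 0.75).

E62XX → F_EXX = 620 MPa.
L_w = 2 × 330 = 660 mm; section modulus (unit throat) S = 2 × L²/6 = 36300 mm².
Direct shear f_v = P/L_w = 170×10³/660 = 257.6 N/mm.
Moment M = P × e = 170×10³ × 285 = 48450000 N·mm; bending f_b = M/S = 1335 N/mm.
f_max = √(f_v² + f_b²) = √(257.6² + 1335²) = 1359 N/mm.
φr_n = 0.75 × 0.6 × 620 × (0.707 × 8) = 1578 N/mm → adequate.

f_max ≈ 1360 N/mm; adequate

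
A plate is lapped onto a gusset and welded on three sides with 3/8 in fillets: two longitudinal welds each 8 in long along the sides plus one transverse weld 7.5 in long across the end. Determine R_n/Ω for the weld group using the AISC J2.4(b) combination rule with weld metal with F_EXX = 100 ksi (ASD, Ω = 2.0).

R_n/Ω ≈ 198 kips

t_e = 0.707 × 0.375 = 0.2651 in.
R_nwl = 0.6 × 100 × 0.2651 × 16 = 254.5 kips (longitudinal, 2 welds).
R_nwt = 0.6 × 100 × 0.2651 × 7.5 = 119.3 kips (transverse, base value).
(i) R_nwl + R_nwt = 373.8 kips; (ii) 0.85 R_nwl + 1.5 R_nwt = 395.3 kips.
R_n = max = 395.3 kips [governs: (ii)]; R_n/Ω = 197.7 kips.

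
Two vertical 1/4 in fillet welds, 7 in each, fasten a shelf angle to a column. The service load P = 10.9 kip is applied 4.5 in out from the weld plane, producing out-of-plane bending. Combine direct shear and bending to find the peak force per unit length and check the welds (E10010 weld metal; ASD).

E100XX → F_EXX = 100 ksi.
L_w = 2 × 7 = 14 in; section modulus (unit throat) S = 2 × L²/6 = 16.33 in².
Direct shear f_v = P/L_w = 10.9/14 = 0.7786 kip/in.
Moment M = P × e = 10.9 × 4.5 = 49.05 kip·in; bending f_b = M/S = 3.003 kip/in.
f_max = √(f_v² + f_b²) = √(0.7786² + 3.003²) = 3.102 kip/in.
r_n/Ω = (1/2.0) × 0.6 × 100 × (0.707 × 0.25) = 5.302 kip/in → adequate.

f_max ≈ 3.1 kip/in; adequate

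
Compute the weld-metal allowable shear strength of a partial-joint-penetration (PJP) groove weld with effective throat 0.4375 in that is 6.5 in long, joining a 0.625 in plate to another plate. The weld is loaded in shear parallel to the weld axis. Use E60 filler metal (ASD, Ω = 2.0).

E60XX → F_EXX = 60 ksi.
Effective throat (given) t_e = 0.4375 in.
A_we = 0.4375 × 6.5 = 2.844 in².
F_nw = 0.6 F_EXX = 36 ksi.
R_n/Ω = (36 × 2.844) / 2.0 = 51.19 kip.

R_n/Ω ≈ 51.2 kip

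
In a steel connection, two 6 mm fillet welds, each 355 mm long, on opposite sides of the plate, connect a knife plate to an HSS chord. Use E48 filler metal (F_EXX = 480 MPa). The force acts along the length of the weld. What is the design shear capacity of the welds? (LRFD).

φR_n ≈ 651 kN

Effective throat t_e = 0.707 × 6 = 4.242 mm.
Total length L = 710 mm; A_we = 4.242 × 710 = 3012 mm².
F_nw = 0.6 F_EXX = 0.6 × 480 = 288 MPa.
φR_n = 0.75 × 288 × 3012 × 10⁻³ = 650.6 kN.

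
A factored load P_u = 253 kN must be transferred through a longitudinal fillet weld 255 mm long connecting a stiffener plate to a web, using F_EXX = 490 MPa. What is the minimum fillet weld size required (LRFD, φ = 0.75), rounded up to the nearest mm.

Total weld length L = 255 mm.
Required throat t_e = P_u / (φ × 0.6 F_EXX × L) = 253 / (0.75 × 0.6 × 490 × 255 × 10⁻³) = 4.5 mm.
Required leg w = t_e / 0.707 = 6.364 mm → use 7 mm.

w = 7 mm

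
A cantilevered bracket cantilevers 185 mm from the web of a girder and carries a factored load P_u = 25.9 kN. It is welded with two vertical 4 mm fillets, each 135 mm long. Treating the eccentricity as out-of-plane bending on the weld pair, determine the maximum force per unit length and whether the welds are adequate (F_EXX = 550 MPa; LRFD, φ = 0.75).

L_w = 2 × 135 = 270 mm; section modulus (unit throat) S = 2 × L²/6 = 6075 mm².
Direct shear f_v = P/L_w = 25.9×10³/270 = 95.93 N/mm.
Moment M = P × e = 25.9×10³ × 185 = 4791500 N·mm; bending f_b = M/S = 788.7 N/mm.
f_max = √(f_v² + f_b²) = √(95.93² + 788.7²) = 794.5 N/mm.
φr_n = 0.75 × 0.6 × 550 × (0.707 × 4) = 699.9 N/mm → NOT adequate.

f_max ≈ 795 N/mm; NOT adequate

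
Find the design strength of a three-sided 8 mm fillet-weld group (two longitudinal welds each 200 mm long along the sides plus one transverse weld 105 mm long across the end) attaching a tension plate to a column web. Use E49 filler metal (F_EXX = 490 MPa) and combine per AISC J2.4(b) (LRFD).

t_e = 0.707 × 8 = 5.656 mm.
R_nwl = 0.6 × 490 × 5.656 × 400 × 10⁻³ = 665.1 kN (longitudinal, 2 welds).
R_nwt = 0.6 × 490 × 5.656 × 105 × 10⁻³ = 174.6 kN (transverse, base value).
(i) R_nwl + R_nwt = 839.7 kN; (ii) 0.85 R_nwl + 1.5 R_nwt = 827.3 kN.
R_n = max = 839.7 kN [governs: (i)]; φR_n = 629.8 kN.

φR_n ≈ 630 kN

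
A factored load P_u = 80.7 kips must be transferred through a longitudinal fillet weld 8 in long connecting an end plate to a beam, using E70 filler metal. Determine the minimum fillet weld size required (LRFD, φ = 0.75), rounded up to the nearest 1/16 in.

E70XX → F_EXX = 70 ksi.
Total weld length L = 8 in.
Required throat t_e = P_u / (φ × 0.6 F_EXX × L) = 80.7 / (0.75 × 0.6 × 70 × 8) = 0.3202 in.
Required leg w = t_e / 0.707 = 0.453 in → use 1/2 in.

w = 1/2 in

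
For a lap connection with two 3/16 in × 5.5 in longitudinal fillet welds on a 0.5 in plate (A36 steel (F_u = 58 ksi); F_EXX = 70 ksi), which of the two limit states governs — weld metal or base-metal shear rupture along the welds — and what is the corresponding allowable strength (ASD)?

R_n/Ω ≈ 30.6 kips (weld metal governs)

t_e = 0.707 × 0.1875 = 0.1326 in; L = 11 in.
Weld metal: R_n/Ω = (1/2.0) × 0.6 × 70 × 0.1326 × 11 = 30.62 kips.
Base metal (shear rupture): R_n/Ω = (1/2.0) × 0.6 × 58 × 0.5 × 11 = 95.7 kips.
Governing: weld metal.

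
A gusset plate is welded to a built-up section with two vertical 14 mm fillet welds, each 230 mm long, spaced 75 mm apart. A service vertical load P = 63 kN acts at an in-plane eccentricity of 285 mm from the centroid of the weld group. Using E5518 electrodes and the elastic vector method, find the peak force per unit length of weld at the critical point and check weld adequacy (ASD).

f_max ≈ 864 N/mm; adequate

E55XX → F_EXX = 550 MPa.
Total weld length L_w = 460 mm. Treat welds as unit-width lines.
Polar moment about centroid: J = 2[d³/12 + d(b/2)²] = 2[230³/12 + 230×37.5²] = 2675000 mm³.
Direct shear f_v = P/L_w = 63×10³ / 460 = 137 N/mm (vertical).
Torsion M = P·e = 63×10³ × 285 = 17955000 N·mm.
Critical point at (x, y) = (37.5, 115) from centroid. f_tx = M·y/J = 772 N/mm; f_ty = M·x/J = 251.7 N/mm.
Resultant f_max = √[f_tx² + (f_v + f_ty)²] = √[772² + (137 + 251.7)²] = 864.3 N/mm.
Capacity per unit length: r_n/Ω = (1/2.0) × 0.6 × 550 × (0.707 × 14) = 1633 N/mm.
864.3 ≤ 1633 → adequate.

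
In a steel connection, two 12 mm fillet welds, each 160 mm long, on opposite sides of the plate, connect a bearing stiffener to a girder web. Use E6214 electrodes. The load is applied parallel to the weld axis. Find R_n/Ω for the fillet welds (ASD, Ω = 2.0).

E62XX → F_EXX = 620 MPa.
Effective throat t_e = 0.707 × 12 = 8.484 mm.
Total length L = 320 mm; A_we = 8.484 × 320 = 2715 mm².
F_nw = 0.6 F_EXX = 0.6 × 620 = 372 MPa.
R_n = 372 × 2715 × 10⁻³ = 1010 kN; R_n/Ω = 1010/2.0 = 505 kN.

R_n/Ω ≈ 505 kN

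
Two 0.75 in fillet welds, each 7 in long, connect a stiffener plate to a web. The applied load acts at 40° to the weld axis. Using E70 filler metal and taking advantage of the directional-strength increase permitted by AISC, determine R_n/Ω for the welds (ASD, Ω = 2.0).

E70XX → F_EXX = 70 ksi.
t_e = 0.707 × 0.75 = 0.5302 in; A_we = 0.5302 × 14 = 7.423 in².
Directional factor: 1.0 + 0.5 sin^1.5(40°) = 1.258.
F_nw = 0.6 × 70 × 1.258 = 52.82 ksi.
R_n/Ω = (52.82 × 7.423) / 2.0 = 196.1 kips.

R_n/Ω ≈ 196 kips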